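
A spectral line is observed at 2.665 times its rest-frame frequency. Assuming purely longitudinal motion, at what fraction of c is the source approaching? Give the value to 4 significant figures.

f_obs/f_src = √((1+β)/(1−β)) = 2.665  ⇒  (1+β)/(1−β) = 7.10222
β = |1 − D²|/(1 + D²) = |1 − 7.10222|/(1 + 7.10222) = 0.7532

β ≈ 0.7532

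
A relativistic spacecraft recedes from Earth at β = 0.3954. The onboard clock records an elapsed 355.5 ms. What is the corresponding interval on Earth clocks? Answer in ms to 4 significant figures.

Δt ≈ 387.0 ms

γ = 1/√(1 − 0.3954²) = 1.08872
Time dilation: Δt = γτ₀ = 1.08872 × 355.5 ms = 387.0 ms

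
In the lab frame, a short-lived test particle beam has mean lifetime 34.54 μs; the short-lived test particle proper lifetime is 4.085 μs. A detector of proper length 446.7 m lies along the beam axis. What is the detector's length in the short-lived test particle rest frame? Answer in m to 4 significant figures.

Time dilation ⇒ γ = Δt/τ₀ = 34.54/4.085 = 8.45532
Length contraction: L = L₀/γ = 446.7/8.45532 = 52.83 m

L ≈ 52.83 m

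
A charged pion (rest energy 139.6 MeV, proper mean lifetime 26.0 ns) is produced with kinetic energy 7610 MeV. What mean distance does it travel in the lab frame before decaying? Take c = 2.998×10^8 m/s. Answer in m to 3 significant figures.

γ = 1 + K/(m₀c²) = 1 + 7610/139.6 = 55.513
β = √(1 − 1/γ²) = 0.99984
Dilated lifetime: γτ₀ = 55.513 × 26.0 ns = 1443.3 ns
d = βc·γτ₀ = 0.99984 × (2.998×10^8 m/s) × 1.4433×10^-6 s = 433 m

d ≈ 433 m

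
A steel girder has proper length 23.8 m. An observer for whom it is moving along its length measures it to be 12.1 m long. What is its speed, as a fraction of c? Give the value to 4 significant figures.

β ≈ 0.8611

γ = L₀/L = 23.8/12.1 = 1.96694
β = √(1 − 1/γ²) = 0.8611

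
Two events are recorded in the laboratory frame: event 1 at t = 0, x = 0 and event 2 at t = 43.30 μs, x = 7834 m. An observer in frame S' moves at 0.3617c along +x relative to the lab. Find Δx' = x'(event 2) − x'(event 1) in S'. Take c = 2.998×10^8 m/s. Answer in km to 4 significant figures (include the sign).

Δx' ≈ 3.367 km

γ = 1/√(1 − 0.3617²) = 1.07262
Δx' = γ(Δx − vΔt) = 1.07262 × (7834 m − 0.3617×(2.998×10^8 m/s)×43.30×10^-6 s)
= 1.07262 × (3138.65 m) = 3.367 km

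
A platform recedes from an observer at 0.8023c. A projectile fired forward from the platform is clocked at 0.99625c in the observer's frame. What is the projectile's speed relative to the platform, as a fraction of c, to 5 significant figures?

u' ≈ 0.96633c

Inverse velocity addition: u' = (u − v)/(1 − uv/c²)
= (0.99625 − 0.8023)/(1 − 0.99625×0.8023) = 0.19395/0.2007086 = 0.96633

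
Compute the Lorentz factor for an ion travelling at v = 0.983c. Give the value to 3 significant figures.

γ ≈ 5.45

γ = 1/√(1 − β²) = 1/√(1 − 0.983²) = 1/√(0.033711) = 5.45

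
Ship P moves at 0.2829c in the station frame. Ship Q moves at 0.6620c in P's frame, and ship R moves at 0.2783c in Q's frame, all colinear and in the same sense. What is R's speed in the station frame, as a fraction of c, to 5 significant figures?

Compose boost 2: (0.6620 + 0.2829)/(1 + 0.6620×0.2829) = 0.94490/1.187280 = 0.7958528
Compose boost 3: (0.2783 + 0.7958528)/(1 + 0.2783×0.7958528) = 1.074153/1.221486 = 0.87938

u ≈ 0.87938c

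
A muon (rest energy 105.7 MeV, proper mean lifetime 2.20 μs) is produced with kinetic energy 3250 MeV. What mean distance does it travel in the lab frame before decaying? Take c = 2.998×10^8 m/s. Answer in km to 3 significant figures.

γ = 1 + K/(m₀c²) = 1 + 3250/105.7 = 31.747
β = √(1 − 1/γ²) = 0.99950
Dilated lifetime: γτ₀ = 31.747 × 2.20 μs = 69.844 μs
d = βc·γτ₀ = 0.99950 × (2.998×10^8 m/s) × 6.9844×10^-5 s = 20.9 km

d ≈ 20.9 km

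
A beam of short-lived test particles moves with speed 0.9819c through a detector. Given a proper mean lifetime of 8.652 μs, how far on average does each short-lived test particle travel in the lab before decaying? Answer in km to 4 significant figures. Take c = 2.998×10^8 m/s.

d ≈ 13.45 km

γ = 1/√(1 − 0.9819²) = 5.27983
Dilated lifetime: Δt = γτ₀ = 5.27983 × 8.652 μs = 45.6811 μs
d = vΔt = 0.9819c × 45.6811 μs = 2.94374×10^8 m/s × 4.56811×10^-5 s = 13.45 km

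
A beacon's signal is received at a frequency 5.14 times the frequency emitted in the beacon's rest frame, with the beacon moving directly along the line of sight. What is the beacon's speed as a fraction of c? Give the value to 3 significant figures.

β ≈ 0.927

f_obs/f_src = √((1+β)/(1−β)) = 5.14  ⇒  (1+β)/(1−β) = 26.420
β = |1 − D²|/(1 + D²) = |1 − 26.420|/(1 + 26.420) = 0.927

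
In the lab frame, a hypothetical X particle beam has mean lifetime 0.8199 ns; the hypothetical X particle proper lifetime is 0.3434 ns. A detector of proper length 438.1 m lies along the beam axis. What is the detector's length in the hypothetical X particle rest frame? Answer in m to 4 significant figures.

L ≈ 183.5 m

Time dilation ⇒ γ = Δt/τ₀ = 0.8199/0.3434 = 2.38759
Length contraction: L = L₀/γ = 438.1/2.38759 = 183.5 m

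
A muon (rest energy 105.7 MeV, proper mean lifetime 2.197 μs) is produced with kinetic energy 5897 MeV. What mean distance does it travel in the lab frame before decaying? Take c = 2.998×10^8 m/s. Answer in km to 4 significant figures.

d ≈ 37.40 km

γ = 1 + K/(m₀c²) = 1 + 5897/105.7 = 56.7900
β = √(1 − 1/γ²) = 0.999845
Dilated lifetime: γτ₀ = 56.7900 × 2.197 μs = 124.768 μs
d = βc·γτ₀ = 0.999845 × (2.998×10^8 m/s) × 0.000124768 s = 37.40 km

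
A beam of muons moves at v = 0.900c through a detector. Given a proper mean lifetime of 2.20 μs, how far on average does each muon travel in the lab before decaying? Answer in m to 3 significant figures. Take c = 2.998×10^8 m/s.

d ≈ 1360 m

γ = 1/√(1 − 0.900²) = 2.2942
Dilated lifetime: Δt = γτ₀ = 2.2942 × 2.20 μs = 5.0471 μs
d = vΔt = 0.900c × 5.0471 μs = 2.6982×10^8 m/s × 5.0471×10^-6 s = 1360 m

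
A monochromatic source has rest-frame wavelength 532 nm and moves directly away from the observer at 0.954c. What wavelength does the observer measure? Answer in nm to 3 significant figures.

λ_obs ≈ 3470 nm

Relativistic Doppler: λ_obs = λ_src √((1+β)/(1−β))
= 532 × √(1.9540/0.046000) = 532 × 6.5175 = 3470 nm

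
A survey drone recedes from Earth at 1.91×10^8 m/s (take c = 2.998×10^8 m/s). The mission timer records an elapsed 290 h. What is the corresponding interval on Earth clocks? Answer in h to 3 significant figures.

β = v/c = 1.91×10^8 / 2.998×10^8 = 0.63709
γ = 1/√(1 − 0.63709²) = 1.2974
Time dilation: Δt = γτ₀ = 1.2974 × 290 h = 376 h

Δt ≈ 376 h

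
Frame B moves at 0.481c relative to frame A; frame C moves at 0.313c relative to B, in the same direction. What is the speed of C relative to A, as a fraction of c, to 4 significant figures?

u ≈ 0.6901c

Compose boost 2: (0.313 + 0.481)/(1 + 0.313×0.481) = 0.7940/1.15055 = 0.6901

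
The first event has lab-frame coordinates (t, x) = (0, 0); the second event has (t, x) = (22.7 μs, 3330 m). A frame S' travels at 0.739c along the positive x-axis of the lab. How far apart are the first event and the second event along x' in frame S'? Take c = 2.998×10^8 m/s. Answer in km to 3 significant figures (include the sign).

γ = 1/√(1 − 0.739²) = 1.4843
Δx' = γ(Δx − vΔt) = 1.4843 × (3330 m − 0.739×(2.998×10^8 m/s)×22.7×10^-6 s)
= 1.4843 × (-1699.2 m) = -2.52 km

Δx' ≈ -2.52 km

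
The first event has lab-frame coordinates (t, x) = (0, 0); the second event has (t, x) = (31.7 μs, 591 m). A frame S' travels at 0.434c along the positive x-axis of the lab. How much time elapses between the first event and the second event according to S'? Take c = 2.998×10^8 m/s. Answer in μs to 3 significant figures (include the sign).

Δt' ≈ 34.2 μs

γ = 1/√(1 − 0.434²) = 1.1100
Δt' = γ(Δt − vΔx/c²) = 1.1100 × (31.7 μs − 0.434×591 m / (2.998×10^8 m/s))
= 1.1100 × (30.844 μs) = 34.2 μs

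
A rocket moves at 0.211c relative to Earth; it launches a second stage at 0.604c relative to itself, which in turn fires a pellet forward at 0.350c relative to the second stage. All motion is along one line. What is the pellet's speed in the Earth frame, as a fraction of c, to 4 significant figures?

Compose boost 2: (0.604 + 0.211)/(1 + 0.604×0.211) = 0.8150/1.12744 = 0.722874
Compose boost 3: (0.350 + 0.722874)/(1 + 0.350×0.722874) = 1.07287/1.25301 = 0.8562

u ≈ 0.8562c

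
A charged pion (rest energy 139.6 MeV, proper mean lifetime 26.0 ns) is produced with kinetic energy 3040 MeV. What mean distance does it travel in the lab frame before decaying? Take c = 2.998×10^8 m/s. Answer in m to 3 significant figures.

d ≈ 177 m

γ = 1 + K/(m₀c²) = 1 + 3040/139.6 = 22.777
β = √(1 − 1/γ²) = 0.99904
Dilated lifetime: γτ₀ = 22.777 × 26.0 ns = 592.19 ns
d = βc·γτ₀ = 0.99904 × (2.998×10^8 m/s) × 5.9219×10^-7 s = 177 m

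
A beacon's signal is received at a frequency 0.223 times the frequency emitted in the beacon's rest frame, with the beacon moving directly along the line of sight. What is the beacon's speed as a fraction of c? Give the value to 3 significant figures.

β ≈ 0.905

f_obs/f_src = √((1−β)/(1+β)) = 0.223  ⇒  (1−β)/(1+β) = 0.049729
β = |1 − D²|/(1 + D²) = |1 − 0.049729|/(1 + 0.049729) = 0.905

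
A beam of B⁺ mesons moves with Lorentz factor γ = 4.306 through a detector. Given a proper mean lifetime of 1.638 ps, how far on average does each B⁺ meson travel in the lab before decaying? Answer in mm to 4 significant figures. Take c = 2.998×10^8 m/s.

d ≈ 2.057 mm

β = √(1 − 1/γ²) = √(1 − 1/4.306²) = 0.972660
Dilated lifetime: Δt = γτ₀ = 4.306 × 1.638 ps = 7.05323 ps
d = vΔt = 0.972660c × 7.05323 ps = 2.91603×10^8 m/s × 7.05323×10^-12 s = 2.057 mm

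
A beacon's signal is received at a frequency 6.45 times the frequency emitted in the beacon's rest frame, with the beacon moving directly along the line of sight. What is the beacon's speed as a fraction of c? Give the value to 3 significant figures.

f_obs/f_src = √((1+β)/(1−β)) = 6.45  ⇒  (1+β)/(1−β) = 41.602
β = |1 − D²|/(1 + D²) = |1 − 41.602|/(1 + 41.602) = 0.953

β ≈ 0.953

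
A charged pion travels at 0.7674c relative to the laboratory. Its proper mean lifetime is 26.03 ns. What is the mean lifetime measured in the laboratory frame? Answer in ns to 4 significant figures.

Δt ≈ 40.60 ns

γ = 1/√(1 − 0.7674²) = 1.55965
Time dilation: Δt = γτ₀ = 1.55965 × 26.03 ns = 40.60 ns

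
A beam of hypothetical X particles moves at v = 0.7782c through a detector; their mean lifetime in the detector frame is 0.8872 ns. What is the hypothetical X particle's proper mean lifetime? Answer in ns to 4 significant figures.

γ = 1/√(1 − 0.7782²) = 1.59231
Proper time: τ₀ = Δt/γ = 0.8872/1.59231 = 0.5572 ns

τ₀ ≈ 0.5572 ns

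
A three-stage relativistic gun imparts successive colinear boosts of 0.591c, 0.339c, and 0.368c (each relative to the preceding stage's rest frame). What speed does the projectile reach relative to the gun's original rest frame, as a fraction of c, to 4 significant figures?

u ≈ 0.8892c

Compose boost 2: (0.339 + 0.591)/(1 + 0.339×0.591) = 0.9300/1.20035 = 0.774775
Compose boost 3: (0.368 + 0.774775)/(1 + 0.368×0.774775) = 1.14277/1.28512 = 0.8892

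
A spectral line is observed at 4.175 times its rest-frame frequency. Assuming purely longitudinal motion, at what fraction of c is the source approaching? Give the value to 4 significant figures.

β ≈ 0.8915

f_obs/f_src = √((1+β)/(1−β)) = 4.175  ⇒  (1+β)/(1−β) = 17.4306
β = |1 − D²|/(1 + D²) = |1 − 17.4306|/(1 + 17.4306) = 0.8915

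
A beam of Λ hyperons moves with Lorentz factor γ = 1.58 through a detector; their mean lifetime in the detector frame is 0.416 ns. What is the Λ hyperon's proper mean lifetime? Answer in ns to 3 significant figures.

γ = 1.58 (given)
Proper time: τ₀ = Δt/γ = 0.416/1.58 = 0.263 ns

τ₀ ≈ 0.263 ns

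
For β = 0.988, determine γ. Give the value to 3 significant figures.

γ ≈ 6.47

γ = 1/√(1 − β²) = 1/√(1 − 0.988²) = 1/√(0.023856) = 6.47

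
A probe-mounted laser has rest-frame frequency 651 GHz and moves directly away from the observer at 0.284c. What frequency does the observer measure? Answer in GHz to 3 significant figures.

f_obs ≈ 486 GHz

Relativistic Doppler: f_obs = f_src √((1−β)/(1+β))
= 651 × √(0.71600/1.2840) = 651 × 0.74675 = 486 GHz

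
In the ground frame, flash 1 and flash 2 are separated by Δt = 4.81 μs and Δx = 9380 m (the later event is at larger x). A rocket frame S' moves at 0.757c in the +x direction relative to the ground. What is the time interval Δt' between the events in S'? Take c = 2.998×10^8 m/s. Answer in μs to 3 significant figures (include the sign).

Δt' ≈ -28.9 μs

γ = 1/√(1 − 0.757²) = 1.5304
Δt' = γ(Δt − vΔx/c²) = 1.5304 × (4.81 μs − 0.757×9380 m / (2.998×10^8 m/s))
= 1.5304 × (-18.875 μs) = -28.9 μs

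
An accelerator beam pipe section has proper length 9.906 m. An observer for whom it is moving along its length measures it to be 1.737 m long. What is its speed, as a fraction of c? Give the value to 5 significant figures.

γ = L₀/L = 9.906/1.737 = 5.702936
β = √(1 − 1/γ²) = 0.98451

β ≈ 0.98451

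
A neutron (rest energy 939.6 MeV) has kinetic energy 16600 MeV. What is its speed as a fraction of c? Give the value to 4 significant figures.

β ≈ 0.9986

γ = 1 + K/(m₀c²) = 1 + 16600/939.6 = 18.6671
β = √(1 − 1/γ²) = 0.9986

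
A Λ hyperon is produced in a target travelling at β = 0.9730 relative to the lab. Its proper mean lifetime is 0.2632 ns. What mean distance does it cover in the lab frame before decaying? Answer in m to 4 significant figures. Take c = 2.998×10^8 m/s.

d ≈ 0.3326 m

γ = 1/√(1 − 0.9730²) = 4.33266
Dilated lifetime: Δt = γτ₀ = 4.33266 × 0.2632 ns = 1.14036 ns
d = vΔt = 0.9730c × 1.14036 ns = 2.91705×10^8 m/s × 1.14036×10^-9 s = 0.3326 m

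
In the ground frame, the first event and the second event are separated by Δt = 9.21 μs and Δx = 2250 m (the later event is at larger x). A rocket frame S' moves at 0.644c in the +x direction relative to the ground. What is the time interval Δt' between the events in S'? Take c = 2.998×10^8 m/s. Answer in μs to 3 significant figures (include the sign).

γ = 1/√(1 − 0.644²) = 1.3071
Δt' = γ(Δt − vΔx/c²) = 1.3071 × (9.21 μs − 0.644×2250 m / (2.998×10^8 m/s))
= 1.3071 × (4.3768 μs) = 5.72 μs

Δt' ≈ 5.72 μs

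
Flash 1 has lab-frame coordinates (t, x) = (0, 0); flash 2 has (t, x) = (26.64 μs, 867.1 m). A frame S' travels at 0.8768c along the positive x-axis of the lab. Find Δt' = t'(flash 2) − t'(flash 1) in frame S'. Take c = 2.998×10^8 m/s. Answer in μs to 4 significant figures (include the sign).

Δt' ≈ 50.13 μs

γ = 1/√(1 − 0.8768²) = 2.07963
Δt' = γ(Δt − vΔx/c²) = 2.07963 × (26.64 μs − 0.8768×867.1 m / (2.998×10^8 m/s))
= 2.07963 × (24.1041 μs) = 50.13 μs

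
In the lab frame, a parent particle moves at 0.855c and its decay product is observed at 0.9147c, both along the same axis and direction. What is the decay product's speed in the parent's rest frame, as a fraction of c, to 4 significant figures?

u' ≈ 0.2739c

Inverse velocity addition: u' = (u − v)/(1 − uv/c²)
= (0.9147 − 0.855)/(1 − 0.9147×0.855) = 0.05970/0.217932 = 0.2739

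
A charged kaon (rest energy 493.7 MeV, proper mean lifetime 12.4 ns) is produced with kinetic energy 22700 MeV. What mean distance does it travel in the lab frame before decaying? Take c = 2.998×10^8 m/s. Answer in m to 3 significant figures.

d ≈ 175 m

γ = 1 + K/(m₀c²) = 1 + 22700/493.7 = 46.979
β = √(1 − 1/γ²) = 0.99977
Dilated lifetime: γτ₀ = 46.979 × 12.4 ns = 582.54 ns
d = βc·γτ₀ = 0.99977 × (2.998×10^8 m/s) × 5.8254×10^-7 s = 175 m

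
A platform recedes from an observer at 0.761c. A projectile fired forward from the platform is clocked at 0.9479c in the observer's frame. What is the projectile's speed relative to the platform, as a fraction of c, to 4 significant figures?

Inverse velocity addition: u' = (u − v)/(1 − uv/c²)
= (0.9479 − 0.761)/(1 − 0.9479×0.761) = 0.1869/0.278648 = 0.6707

u' ≈ 0.6707c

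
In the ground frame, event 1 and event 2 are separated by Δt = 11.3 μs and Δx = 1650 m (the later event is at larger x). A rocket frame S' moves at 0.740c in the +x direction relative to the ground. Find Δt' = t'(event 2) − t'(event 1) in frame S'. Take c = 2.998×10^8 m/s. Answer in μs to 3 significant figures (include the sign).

Δt' ≈ 10.7 μs

γ = 1/√(1 − 0.740²) = 1.4868
Δt' = γ(Δt − vΔx/c²) = 1.4868 × (11.3 μs − 0.740×1650 m / (2.998×10^8 m/s))
= 1.4868 × (7.2273 μs) = 10.7 μs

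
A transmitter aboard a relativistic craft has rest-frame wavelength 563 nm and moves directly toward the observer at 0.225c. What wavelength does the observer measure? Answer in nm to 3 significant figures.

Relativistic Doppler: λ_obs = λ_src √((1−β)/(1+β))
= 563 × √(0.77500/1.2250) = 563 × 0.79539 = 448 nm

λ_obs ≈ 448 nm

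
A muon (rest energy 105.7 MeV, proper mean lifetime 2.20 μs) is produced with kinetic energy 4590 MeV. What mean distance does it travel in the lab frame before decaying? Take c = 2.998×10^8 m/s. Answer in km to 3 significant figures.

d ≈ 29.3 km

γ = 1 + K/(m₀c²) = 1 + 4590/105.7 = 44.425
β = √(1 − 1/γ²) = 0.99975
Dilated lifetime: γτ₀ = 44.425 × 2.20 μs = 97.735 μs
d = βc·γτ₀ = 0.99975 × (2.998×10^8 m/s) × 9.7735×10^-5 s = 29.3 km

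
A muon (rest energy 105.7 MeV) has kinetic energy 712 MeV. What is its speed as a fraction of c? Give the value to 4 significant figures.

β ≈ 0.9916

γ = 1 + K/(m₀c²) = 1 + 712/105.7 = 7.73605
β = √(1 − 1/γ²) = 0.9916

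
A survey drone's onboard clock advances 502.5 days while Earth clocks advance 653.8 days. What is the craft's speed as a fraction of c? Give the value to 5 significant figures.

γ = Δt/τ₀ = 653.8/502.5 = 1.301095
β = √(1 − 1/γ²) = √(1 − 1/1.301095²) = 0.63975

β ≈ 0.63975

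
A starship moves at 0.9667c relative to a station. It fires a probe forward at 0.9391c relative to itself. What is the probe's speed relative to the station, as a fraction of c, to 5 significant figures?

Relativistic velocity addition: u = (u' + v)/(1 + u'v/c²)
= (0.9391 + 0.9667)/(1 + 0.9391×0.9667) = 1.9058/1.907828 = 0.99894

u ≈ 0.99894c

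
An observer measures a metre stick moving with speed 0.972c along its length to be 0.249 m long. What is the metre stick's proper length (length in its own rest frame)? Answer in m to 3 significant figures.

L₀ ≈ 1.06 m

γ = 1/√(1 − 0.972²) = 4.2557
L₀ = γL = 4.2557 × 0.249 = 1.06 m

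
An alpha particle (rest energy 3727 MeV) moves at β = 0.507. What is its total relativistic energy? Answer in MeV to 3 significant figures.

E ≈ 4320 MeV

γ = 1/√(1 − 0.507²) = 1.1602
E = γm₀c² = 1.1602 × 3727 MeV = 4320 MeV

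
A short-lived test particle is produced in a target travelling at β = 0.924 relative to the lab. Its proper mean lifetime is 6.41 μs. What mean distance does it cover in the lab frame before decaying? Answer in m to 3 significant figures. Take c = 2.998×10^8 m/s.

d ≈ 4640 m

γ = 1/√(1 − 0.924²) = 2.6151
Dilated lifetime: Δt = γτ₀ = 2.6151 × 6.41 μs = 16.763 μs
d = vΔt = 0.924c × 16.763 μs = 2.7702×10^8 m/s × 1.6763×10^-5 s = 4640 m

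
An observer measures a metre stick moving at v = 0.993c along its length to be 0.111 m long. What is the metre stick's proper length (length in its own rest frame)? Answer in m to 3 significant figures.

γ = 1/√(1 − 0.993²) = 8.4664
L₀ = γL = 8.4664 × 0.111 = 0.940 m

L₀ ≈ 0.940 m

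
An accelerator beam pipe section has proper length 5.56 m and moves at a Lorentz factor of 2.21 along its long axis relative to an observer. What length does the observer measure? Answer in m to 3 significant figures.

L ≈ 2.52 m

γ = 2.21 (given)
Length contraction: L = L₀/γ = 5.56/2.21 = 2.52 m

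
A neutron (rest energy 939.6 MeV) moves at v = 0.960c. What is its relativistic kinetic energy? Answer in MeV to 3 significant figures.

K ≈ 2420 MeV

γ = 1/√(1 − 0.960²) = 3.5714
K = (γ − 1)m₀c² = (3.5714 − 1) × 939.6 MeV = 2.5714 × 939.6 MeV = 2420 MeV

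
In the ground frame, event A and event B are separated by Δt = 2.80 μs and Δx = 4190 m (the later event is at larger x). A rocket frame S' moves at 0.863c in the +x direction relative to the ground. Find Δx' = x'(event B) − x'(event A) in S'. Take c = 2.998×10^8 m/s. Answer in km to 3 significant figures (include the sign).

Δx' ≈ 6.86 km

γ = 1/√(1 − 0.863²) = 1.9794
Δx' = γ(Δx − vΔt) = 1.9794 × (4190 m − 0.863×(2.998×10^8 m/s)×2.80×10^-6 s)
= 1.9794 × (3465.6 m) = 6.86 km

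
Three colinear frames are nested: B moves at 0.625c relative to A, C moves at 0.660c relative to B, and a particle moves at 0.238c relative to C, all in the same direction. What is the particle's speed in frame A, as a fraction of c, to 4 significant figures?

Compose boost 2: (0.660 + 0.625)/(1 + 0.660×0.625) = 1.285/1.41250 = 0.909735
Compose boost 3: (0.238 + 0.909735)/(1 + 0.238×0.909735) = 1.14773/1.21652 = 0.9435

u ≈ 0.9435c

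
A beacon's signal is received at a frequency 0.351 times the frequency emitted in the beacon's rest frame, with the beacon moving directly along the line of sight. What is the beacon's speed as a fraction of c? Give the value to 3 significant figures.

β ≈ 0.781

f_obs/f_src = √((1−β)/(1+β)) = 0.351  ⇒  (1−β)/(1+β) = 0.12320
β = |1 − D²|/(1 + D²) = |1 − 0.12320|/(1 + 0.12320) = 0.781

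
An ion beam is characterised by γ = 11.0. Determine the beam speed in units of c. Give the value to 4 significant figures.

β = √(1 − 1/γ²) = √(1 − 1/11.0²) = √(0.991736) = 0.9959

β ≈ 0.9959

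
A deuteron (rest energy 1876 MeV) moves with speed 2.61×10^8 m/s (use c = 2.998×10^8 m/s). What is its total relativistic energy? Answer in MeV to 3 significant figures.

E ≈ 3810 MeV

β = v/c = 2.61×10^8 / 2.998×10^8 = 0.87058
γ = 1/√(1 − 0.87058²) = 2.0324
E = γm₀c² = 2.0324 × 1876 MeV = 3810 MeV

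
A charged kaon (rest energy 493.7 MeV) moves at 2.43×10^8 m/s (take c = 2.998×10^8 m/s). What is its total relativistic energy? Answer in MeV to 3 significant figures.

β = v/c = 2.43×10^8 / 2.998×10^8 = 0.81054
γ = 1/√(1 − 0.81054²) = 1.7074
E = γm₀c² = 1.7074 × 493.7 MeV = 843 MeV

E ≈ 843 MeV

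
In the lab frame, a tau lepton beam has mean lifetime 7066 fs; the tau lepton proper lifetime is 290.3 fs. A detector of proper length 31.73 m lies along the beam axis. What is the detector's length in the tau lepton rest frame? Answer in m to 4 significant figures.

L ≈ 1.304 m

Time dilation ⇒ γ = Δt/τ₀ = 7066/290.3 = 24.3403
Length contraction: L = L₀/γ = 31.73/24.3403 = 1.304 m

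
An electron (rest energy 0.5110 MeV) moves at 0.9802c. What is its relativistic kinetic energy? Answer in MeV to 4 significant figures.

K ≈ 2.070 MeV

γ = 1/√(1 − 0.9802²) = 5.05025
K = (γ − 1)m₀c² = (5.05025 − 1) × 0.5110 MeV = 4.05025 × 0.5110 MeV = 2.070 MeV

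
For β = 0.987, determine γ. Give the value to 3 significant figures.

γ ≈ 6.22

γ = 1/√(1 − β²) = 1/√(1 − 0.987²) = 1/√(0.025831) = 6.22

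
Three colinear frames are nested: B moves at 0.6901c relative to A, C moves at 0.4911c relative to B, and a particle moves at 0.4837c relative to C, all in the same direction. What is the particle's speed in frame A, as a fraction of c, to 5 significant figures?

u ≈ 0.95737c

Compose boost 2: (0.4911 + 0.6901)/(1 + 0.4911×0.6901) = 1.1812/1.338908 = 0.8822114
Compose boost 3: (0.4837 + 0.8822114)/(1 + 0.4837×0.8822114) = 1.365911/1.426726 = 0.95737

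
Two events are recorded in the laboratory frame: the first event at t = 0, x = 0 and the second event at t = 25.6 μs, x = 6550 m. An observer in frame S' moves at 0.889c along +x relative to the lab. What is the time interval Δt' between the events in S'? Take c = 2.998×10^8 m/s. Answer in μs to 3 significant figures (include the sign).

γ = 1/√(1 − 0.889²) = 2.1838
Δt' = γ(Δt − vΔx/c²) = 2.1838 × (25.6 μs − 0.889×6550 m / (2.998×10^8 m/s))
= 2.1838 × (6.1772 μs) = 13.5 μs

Δt' ≈ 13.5 μs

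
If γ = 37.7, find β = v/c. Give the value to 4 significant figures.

β = √(1 − 1/γ²) = √(1 − 1/37.7²) = √(0.999296) = 0.9996

β ≈ 0.9996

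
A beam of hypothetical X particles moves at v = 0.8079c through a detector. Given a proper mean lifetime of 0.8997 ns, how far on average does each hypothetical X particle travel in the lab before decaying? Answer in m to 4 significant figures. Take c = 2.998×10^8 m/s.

γ = 1/√(1 − 0.8079²) = 1.69687
Dilated lifetime: Δt = γτ₀ = 1.69687 × 0.8997 ns = 1.52668 ns
d = vΔt = 0.8079c × 1.52668 ns = 2.42208×10^8 m/s × 1.52668×10^-9 s = 0.3698 m

d ≈ 0.3698 m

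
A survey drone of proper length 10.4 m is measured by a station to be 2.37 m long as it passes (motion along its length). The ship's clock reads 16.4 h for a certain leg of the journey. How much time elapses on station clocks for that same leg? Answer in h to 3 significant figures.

Length contraction ⇒ γ = L₀/L = 10.4/2.37 = 4.3882
Time dilation: Δt = γτ₀ = 4.3882 × 16.4 h = 72.0 h

Δt ≈ 72.0 h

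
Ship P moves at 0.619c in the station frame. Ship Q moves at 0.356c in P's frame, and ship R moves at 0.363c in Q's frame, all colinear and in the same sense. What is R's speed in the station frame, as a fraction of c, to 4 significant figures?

u ≈ 0.9007c

Compose boost 2: (0.356 + 0.619)/(1 + 0.356×0.619) = 0.9750/1.22036 = 0.798942
Compose boost 3: (0.363 + 0.798942)/(1 + 0.363×0.798942) = 1.16194/1.29002 = 0.9007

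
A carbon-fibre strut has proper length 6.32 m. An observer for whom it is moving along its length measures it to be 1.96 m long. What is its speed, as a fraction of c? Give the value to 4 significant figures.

β ≈ 0.9507

γ = L₀/L = 6.32/1.96 = 3.22449
β = √(1 − 1/γ²) = 0.9507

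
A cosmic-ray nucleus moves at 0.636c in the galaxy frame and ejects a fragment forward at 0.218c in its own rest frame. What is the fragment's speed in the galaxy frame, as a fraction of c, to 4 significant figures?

u ≈ 0.7500c

Compose boost 2: (0.218 + 0.636)/(1 + 0.218×0.636) = 0.8540/1.13865 = 0.7500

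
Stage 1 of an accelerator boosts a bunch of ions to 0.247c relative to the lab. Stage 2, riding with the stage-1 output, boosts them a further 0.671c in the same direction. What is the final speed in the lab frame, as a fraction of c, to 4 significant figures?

u ≈ 0.7875c

Compose boost 2: (0.671 + 0.247)/(1 + 0.671×0.247) = 0.9180/1.16574 = 0.7875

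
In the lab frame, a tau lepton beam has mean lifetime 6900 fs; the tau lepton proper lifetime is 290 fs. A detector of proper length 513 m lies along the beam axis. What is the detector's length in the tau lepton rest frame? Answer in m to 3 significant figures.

L ≈ 21.6 m

Time dilation ⇒ γ = Δt/τ₀ = 6900/290 = 23.793
Length contraction: L = L₀/γ = 513/23.793 = 21.6 m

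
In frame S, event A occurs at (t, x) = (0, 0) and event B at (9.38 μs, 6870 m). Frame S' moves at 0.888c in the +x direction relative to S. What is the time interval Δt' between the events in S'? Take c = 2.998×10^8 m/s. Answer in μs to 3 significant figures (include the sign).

γ = 1/√(1 − 0.888²) = 2.1747
Δt' = γ(Δt − vΔx/c²) = 2.1747 × (9.38 μs − 0.888×6870 m / (2.998×10^8 m/s))
= 2.1747 × (-10.969 μs) = -23.9 μs

Δt' ≈ -23.9 μs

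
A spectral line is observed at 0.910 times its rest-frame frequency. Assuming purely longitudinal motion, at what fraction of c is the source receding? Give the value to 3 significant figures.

f_obs/f_src = √((1−β)/(1+β)) = 0.910  ⇒  (1−β)/(1+β) = 0.82810
β = |1 − D²|/(1 + D²) = |1 − 0.82810|/(1 + 0.82810) = 0.0940

β ≈ 0.0940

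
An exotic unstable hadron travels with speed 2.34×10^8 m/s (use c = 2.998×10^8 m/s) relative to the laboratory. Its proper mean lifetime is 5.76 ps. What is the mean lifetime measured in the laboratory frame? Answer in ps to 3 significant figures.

β = v/c = 2.34×10^8 / 2.998×10^8 = 0.78052
γ = 1/√(1 − 0.78052²) = 1.5997
Time dilation: Δt = γτ₀ = 1.5997 × 5.76 ps = 9.21 ps

Δt ≈ 9.21 ps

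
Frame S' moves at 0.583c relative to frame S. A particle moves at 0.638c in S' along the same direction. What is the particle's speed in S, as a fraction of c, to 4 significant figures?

u ≈ 0.8900c

Relativistic velocity addition: u = (u' + v)/(1 + u'v/c²)
= (0.638 + 0.583)/(1 + 0.638×0.583) = 1.221/1.37195 = 0.8900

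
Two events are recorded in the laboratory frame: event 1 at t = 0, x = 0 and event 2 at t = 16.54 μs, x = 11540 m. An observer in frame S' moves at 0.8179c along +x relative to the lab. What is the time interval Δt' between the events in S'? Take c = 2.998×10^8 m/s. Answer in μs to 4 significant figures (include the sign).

γ = 1/√(1 − 0.8179²) = 1.73804
Δt' = γ(Δt − vΔx/c²) = 1.73804 × (16.54 μs − 0.8179×11540 m / (2.998×10^8 m/s))
= 1.73804 × (-14.9429 μs) = -25.97 μs

Δt' ≈ -25.97 μs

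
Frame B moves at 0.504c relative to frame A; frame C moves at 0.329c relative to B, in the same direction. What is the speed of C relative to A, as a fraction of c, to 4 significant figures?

u ≈ 0.7145c

Compose boost 2: (0.329 + 0.504)/(1 + 0.329×0.504) = 0.8330/1.16582 = 0.7145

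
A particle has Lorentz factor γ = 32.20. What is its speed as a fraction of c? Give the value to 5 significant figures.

β = √(1 − 1/γ²) = √(1 − 1/32.20²) = √(0.9990355) = 0.99952

β ≈ 0.99952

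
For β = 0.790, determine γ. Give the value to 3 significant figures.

γ ≈ 1.63

γ = 1/√(1 − β²) = 1/√(1 − 0.790²) = 1/√(0.37590) = 1.63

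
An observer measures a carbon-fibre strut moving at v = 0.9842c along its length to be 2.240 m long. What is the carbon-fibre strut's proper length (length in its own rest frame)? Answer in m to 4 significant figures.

γ = 1/√(1 − 0.9842²) = 5.64779
L₀ = γL = 5.64779 × 2.240 = 12.65 m

L₀ ≈ 12.65 m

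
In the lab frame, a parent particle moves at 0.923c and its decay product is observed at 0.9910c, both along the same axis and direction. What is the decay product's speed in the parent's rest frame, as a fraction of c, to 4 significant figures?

u' ≈ 0.7971c

Inverse velocity addition: u' = (u − v)/(1 − uv/c²)
= (0.9910 − 0.923)/(1 − 0.9910×0.923) = 0.06800/0.0853070 = 0.7971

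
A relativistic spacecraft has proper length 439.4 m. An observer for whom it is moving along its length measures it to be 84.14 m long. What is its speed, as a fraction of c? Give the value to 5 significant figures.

γ = L₀/L = 439.4/84.14 = 5.222249
β = √(1 − 1/γ²) = 0.98149

β ≈ 0.98149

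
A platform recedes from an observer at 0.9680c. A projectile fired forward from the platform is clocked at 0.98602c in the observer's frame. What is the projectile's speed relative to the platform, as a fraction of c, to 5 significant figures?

Inverse velocity addition: u' = (u − v)/(1 − uv/c²)
= (0.98602 − 0.9680)/(1 − 0.98602×0.9680) = 0.018020/0.04553264 = 0.39576

u' ≈ 0.39576c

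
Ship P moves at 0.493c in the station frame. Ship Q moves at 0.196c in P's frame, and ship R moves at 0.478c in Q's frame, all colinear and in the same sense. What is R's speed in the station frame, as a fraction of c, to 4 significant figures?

u ≈ 0.8508c

Compose boost 2: (0.196 + 0.493)/(1 + 0.196×0.493) = 0.6890/1.09663 = 0.628290
Compose boost 3: (0.478 + 0.628290)/(1 + 0.478×0.628290) = 1.10629/1.30032 = 0.8508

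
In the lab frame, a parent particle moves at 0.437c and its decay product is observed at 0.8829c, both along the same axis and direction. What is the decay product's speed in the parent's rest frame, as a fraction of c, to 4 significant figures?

Inverse velocity addition: u' = (u − v)/(1 − uv/c²)
= (0.8829 − 0.437)/(1 − 0.8829×0.437) = 0.4459/0.614173 = 0.7260

u' ≈ 0.7260c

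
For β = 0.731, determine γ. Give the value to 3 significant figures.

γ = 1/√(1 − β²) = 1/√(1 − 0.731²) = 1/√(0.46564) = 1.47

γ ≈ 1.47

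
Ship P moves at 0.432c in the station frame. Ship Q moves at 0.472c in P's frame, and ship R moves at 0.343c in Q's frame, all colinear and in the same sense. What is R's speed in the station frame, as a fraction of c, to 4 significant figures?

Compose boost 2: (0.472 + 0.432)/(1 + 0.472×0.432) = 0.9040/1.20390 = 0.750890
Compose boost 3: (0.343 + 0.750890)/(1 + 0.343×0.750890) = 1.09389/1.25756 = 0.8699

u ≈ 0.8699c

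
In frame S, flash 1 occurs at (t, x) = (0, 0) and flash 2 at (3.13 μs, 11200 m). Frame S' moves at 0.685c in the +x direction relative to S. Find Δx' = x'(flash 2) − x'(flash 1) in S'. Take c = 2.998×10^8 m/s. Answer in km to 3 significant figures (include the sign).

γ = 1/√(1 − 0.685²) = 1.3726
Δx' = γ(Δx − vΔt) = 1.3726 × (11200 m − 0.685×(2.998×10^8 m/s)×3.13×10^-6 s)
= 1.3726 × (10557 m) = 14.5 km

Δx' ≈ 14.5 km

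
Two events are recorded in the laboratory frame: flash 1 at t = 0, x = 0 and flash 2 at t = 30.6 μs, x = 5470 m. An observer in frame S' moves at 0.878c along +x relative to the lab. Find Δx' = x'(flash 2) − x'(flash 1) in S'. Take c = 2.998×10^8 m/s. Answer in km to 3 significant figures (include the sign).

Δx' ≈ -5.40 km

γ = 1/√(1 − 0.878²) = 2.0892
Δx' = γ(Δx − vΔt) = 2.0892 × (5470 m − 0.878×(2.998×10^8 m/s)×30.6×10^-6 s)
= 2.0892 × (-2584.7 m) = -5.40 km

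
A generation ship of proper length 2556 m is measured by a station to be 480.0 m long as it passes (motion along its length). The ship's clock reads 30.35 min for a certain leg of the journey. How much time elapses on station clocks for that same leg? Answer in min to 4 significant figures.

Δt ≈ 161.6 min

Length contraction ⇒ γ = L₀/L = 2556/480.0 = 5.32500
Time dilation: Δt = γτ₀ = 5.32500 × 30.35 min = 161.6 min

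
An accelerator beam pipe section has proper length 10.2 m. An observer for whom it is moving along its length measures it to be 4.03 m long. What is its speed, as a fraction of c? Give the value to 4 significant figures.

β ≈ 0.9186

γ = L₀/L = 10.2/4.03 = 2.53102
β = √(1 − 1/γ²) = 0.9186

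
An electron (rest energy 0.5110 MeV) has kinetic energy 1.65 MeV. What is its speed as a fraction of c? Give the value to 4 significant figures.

γ = 1 + K/(m₀c²) = 1 + 1.65/0.5110 = 4.22896
β = √(1 − 1/γ²) = 0.9716

β ≈ 0.9716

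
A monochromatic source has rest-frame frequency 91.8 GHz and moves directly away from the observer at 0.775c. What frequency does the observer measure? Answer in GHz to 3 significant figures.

f_obs ≈ 32.7 GHz

Relativistic Doppler: f_obs = f_src √((1−β)/(1+β))
= 91.8 × √(0.22500/1.7750) = 91.8 × 0.35603 = 32.7 GHz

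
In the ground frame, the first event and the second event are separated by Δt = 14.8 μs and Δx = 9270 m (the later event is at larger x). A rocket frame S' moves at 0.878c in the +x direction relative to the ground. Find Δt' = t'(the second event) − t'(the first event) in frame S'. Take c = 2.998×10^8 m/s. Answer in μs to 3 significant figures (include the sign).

γ = 1/√(1 − 0.878²) = 2.0892
Δt' = γ(Δt − vΔx/c²) = 2.0892 × (14.8 μs − 0.878×9270 m / (2.998×10^8 m/s))
= 2.0892 × (-12.348 μs) = -25.8 μs

Δt' ≈ -25.8 μs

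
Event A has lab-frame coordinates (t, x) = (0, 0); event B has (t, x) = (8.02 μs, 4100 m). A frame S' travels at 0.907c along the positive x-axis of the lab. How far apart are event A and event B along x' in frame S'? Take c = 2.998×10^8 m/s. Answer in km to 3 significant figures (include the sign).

γ = 1/√(1 − 0.907²) = 2.3746
Δx' = γ(Δx − vΔt) = 2.3746 × (4100 m − 0.907×(2.998×10^8 m/s)×8.02×10^-6 s)
= 2.3746 × (1919.2 m) = 4.56 km

Δx' ≈ 4.56 km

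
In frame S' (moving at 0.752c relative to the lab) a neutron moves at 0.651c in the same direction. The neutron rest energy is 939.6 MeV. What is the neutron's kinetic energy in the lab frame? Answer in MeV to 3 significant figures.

K ≈ 1860 MeV

u_lab = (0.651 + 0.752)/(1 + 0.651×0.752) = 0.941894
γ = 1/√(1 − 0.941894²) = 2.9770
K = (γ − 1)m₀c² = (2.9770 − 1) × 939.6 = 1.9770 × 939.6 = 1860 MeV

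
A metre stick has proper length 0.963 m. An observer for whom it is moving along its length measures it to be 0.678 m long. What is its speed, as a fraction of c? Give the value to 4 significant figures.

β ≈ 0.7102

γ = L₀/L = 0.963/0.678 = 1.42035
β = √(1 − 1/γ²) = 0.7102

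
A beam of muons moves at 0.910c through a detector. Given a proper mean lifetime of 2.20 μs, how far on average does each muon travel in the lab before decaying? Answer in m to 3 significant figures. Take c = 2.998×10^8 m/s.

d ≈ 1450 m

γ = 1/√(1 − 0.910²) = 2.4119
Dilated lifetime: Δt = γτ₀ = 2.4119 × 2.20 μs = 5.3062 μs
d = vΔt = 0.910c × 5.3062 μs = 2.7282×10^8 m/s × 5.3062×10^-6 s = 1450 m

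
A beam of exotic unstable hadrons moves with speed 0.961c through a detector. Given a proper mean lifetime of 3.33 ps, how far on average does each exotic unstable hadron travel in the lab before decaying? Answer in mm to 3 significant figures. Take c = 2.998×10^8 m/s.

γ = 1/√(1 − 0.961²) = 3.6160
Dilated lifetime: Δt = γτ₀ = 3.6160 × 3.33 ps = 12.041 ps
d = vΔt = 0.961c × 12.041 ps = 2.8811×10^8 m/s × 1.2041×10^-11 s = 3.47 mm

d ≈ 3.47 mm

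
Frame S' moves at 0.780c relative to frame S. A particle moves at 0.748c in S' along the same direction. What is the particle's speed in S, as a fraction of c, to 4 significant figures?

u ≈ 0.9650c

Relativistic velocity addition: u = (u' + v)/(1 + u'v/c²)
= (0.748 + 0.780)/(1 + 0.748×0.780) = 1.528/1.58344 = 0.9650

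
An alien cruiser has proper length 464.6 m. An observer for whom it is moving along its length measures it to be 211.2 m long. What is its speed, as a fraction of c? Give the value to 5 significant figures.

γ = L₀/L = 464.6/211.2 = 2.199811
β = √(1 − 1/γ²) = 0.89070

β ≈ 0.89070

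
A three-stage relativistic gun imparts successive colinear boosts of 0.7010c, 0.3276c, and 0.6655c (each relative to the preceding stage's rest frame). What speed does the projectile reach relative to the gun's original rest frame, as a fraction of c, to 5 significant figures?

Compose boost 2: (0.3276 + 0.7010)/(1 + 0.3276×0.7010) = 1.0286/1.229648 = 0.8364998
Compose boost 3: (0.6655 + 0.8364998)/(1 + 0.6655×0.8364998) = 1.502000/1.556691 = 0.96487

u ≈ 0.96487c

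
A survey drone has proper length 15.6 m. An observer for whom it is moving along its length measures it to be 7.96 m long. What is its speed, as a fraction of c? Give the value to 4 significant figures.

β ≈ 0.8600

γ = L₀/L = 15.6/7.96 = 1.95980
β = √(1 − 1/γ²) = 0.8600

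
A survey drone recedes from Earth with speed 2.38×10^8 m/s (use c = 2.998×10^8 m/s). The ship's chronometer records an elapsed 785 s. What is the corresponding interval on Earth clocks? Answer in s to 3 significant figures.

Δt ≈ 1290 s

β = v/c = 2.38×10^8 / 2.998×10^8 = 0.79386
γ = 1/√(1 − 0.79386²) = 1.6445
Time dilation: Δt = γτ₀ = 1.6445 × 785 s = 1290 s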